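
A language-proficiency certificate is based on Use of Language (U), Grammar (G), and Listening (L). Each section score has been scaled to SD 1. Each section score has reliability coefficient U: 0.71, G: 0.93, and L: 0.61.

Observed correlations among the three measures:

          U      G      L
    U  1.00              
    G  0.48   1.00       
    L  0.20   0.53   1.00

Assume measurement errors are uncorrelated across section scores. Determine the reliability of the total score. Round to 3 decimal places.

Var(U+G+L) = 3 + 2·[0.48 + 0.20 + 0.53] = 3 + 2.42 = 5.42.
With uncorrelated errors the cross-covariances are all true-score covariance, so they carry over unchanged; only the diagonal terms shrink to ρᵢσᵢ².
True-score variance = [0.71 + 0.93 + 0.61] + 2.42 = 2.25 + 2.42 = 4.67.
Reliability = 4.67 / 5.42 = 0.862.

0.862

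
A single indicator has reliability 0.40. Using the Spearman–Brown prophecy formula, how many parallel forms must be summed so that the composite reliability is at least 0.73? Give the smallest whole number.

k ≥ ρ*(1−ρ₁)/(ρ₁(1−ρ*)) = 0.73·0.60 / (0.40·0.27) = 4.056.
Smallest integer k = 5.

5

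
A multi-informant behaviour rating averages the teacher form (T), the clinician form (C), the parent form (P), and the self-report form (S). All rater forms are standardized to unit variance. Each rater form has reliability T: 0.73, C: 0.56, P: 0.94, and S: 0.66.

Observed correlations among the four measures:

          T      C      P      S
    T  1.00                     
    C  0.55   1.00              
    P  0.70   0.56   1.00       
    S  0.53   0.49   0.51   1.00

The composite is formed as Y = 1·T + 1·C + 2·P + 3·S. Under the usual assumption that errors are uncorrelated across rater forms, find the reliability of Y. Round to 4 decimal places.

Var(Y) = 1 + 1 + 2² + 3² + 2·[0.55 + 2·0.70 + 3·0.53 + 2·0.56 + 3·0.49 + 6·0.51] = 15 + 18.38 = 33.38.
Because errors are independent across components, Cov(Tᵢ,Tⱼ) = Cov(Xᵢ,Xⱼ); the off-diagonal part of the true-score variance is the same as above.
True-score variance = [0.73 + 0.56 + 2²·0.94 + 3²·0.66] + 18.38 = 10.99 + 18.38 = 29.37.
Reliability = 29.37 / 33.38 = 0.8799.

0.8799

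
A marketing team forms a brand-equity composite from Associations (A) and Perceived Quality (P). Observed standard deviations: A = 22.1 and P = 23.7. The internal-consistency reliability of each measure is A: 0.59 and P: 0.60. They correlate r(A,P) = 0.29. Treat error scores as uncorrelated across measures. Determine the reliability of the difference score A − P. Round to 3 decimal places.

Var(A−P) = 22.1² + 23.7² − 2·22.1·23.7·0.29 = 1050.1 − 303.787 = 746.313.
Because errors are independent across components, Cov(Tᵢ,Tⱼ) = Cov(Xᵢ,Xⱼ); the off-diagonal part of the true-score variance is the same as above.
True-score variance = [22.1²·0.59 + 23.7²·0.60] − 303.787 = 625.176 − 303.787 = 321.389.
Reliability = 321.389 / 746.313 = 0.431.

0.431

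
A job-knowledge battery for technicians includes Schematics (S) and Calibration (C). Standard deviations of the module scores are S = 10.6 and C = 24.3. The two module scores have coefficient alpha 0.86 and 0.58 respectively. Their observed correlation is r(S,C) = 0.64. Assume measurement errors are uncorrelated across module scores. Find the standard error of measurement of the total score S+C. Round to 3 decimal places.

Var(total) = 702.85 + 329.702 = 1032.55.
True-score variance = 439.114 + 329.702 = 768.816, so reliability = 0.7446.
Error variance = 1032.55 − 768.816 = 263.736; SEM = √263.736 = 16.240.

16.240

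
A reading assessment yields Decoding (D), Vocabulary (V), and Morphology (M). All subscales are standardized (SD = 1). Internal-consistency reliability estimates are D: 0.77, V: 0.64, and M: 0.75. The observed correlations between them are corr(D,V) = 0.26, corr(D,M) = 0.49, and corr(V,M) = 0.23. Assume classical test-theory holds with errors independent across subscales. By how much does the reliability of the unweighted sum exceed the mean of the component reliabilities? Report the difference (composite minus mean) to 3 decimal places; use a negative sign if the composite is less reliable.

Var(sum) = 3 + 1.96 = 4.96; true-score variance = 2.16 + 1.96 = 4.12; composite reliability = 0.8306.
Mean component reliability = 0.7200.
Difference = 0.8306 − 0.7200 = 0.111.

0.111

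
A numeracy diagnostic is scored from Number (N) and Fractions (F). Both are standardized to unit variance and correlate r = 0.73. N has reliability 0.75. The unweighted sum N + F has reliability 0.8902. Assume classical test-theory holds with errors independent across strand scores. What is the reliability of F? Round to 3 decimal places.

0.870

Var(N+F) = 2 + 2·0.73 = 3.460.
True-score variance = ρ_N + ρ_F + 2·0.73, so 0.8902 = (0.75 + ρ_F + 1.46) / 3.460.
ρ_F = 0.8902·3.460 − 0.75 − 1.46 = 0.870.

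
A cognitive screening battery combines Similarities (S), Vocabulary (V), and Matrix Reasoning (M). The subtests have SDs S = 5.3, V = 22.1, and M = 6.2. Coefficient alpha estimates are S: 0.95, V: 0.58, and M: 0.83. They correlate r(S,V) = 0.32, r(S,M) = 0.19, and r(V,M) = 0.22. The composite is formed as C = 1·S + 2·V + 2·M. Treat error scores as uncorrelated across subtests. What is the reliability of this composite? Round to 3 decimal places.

Var(C) = 5.3² + 2²·22.1² + 2²·6.2² + 2·[2·5.3·22.1·0.32 + 2·5.3·6.2·0.19 + 4·22.1·6.2·0.22] = 2135.49 + 416.055 = 2551.55.
With uncorrelated errors the cross-covariances are all true-score covariance, so they carry over unchanged; only the diagonal terms shrink to ρᵢσᵢ².
True-score variance = [5.3²·0.95 + 2²·22.1²·0.58 + 2²·6.2²·0.83] + 416.055 = 1287.42 + 416.055 = 1703.47.
Reliability = 1703.47 / 2551.55 = 0.668.

0.668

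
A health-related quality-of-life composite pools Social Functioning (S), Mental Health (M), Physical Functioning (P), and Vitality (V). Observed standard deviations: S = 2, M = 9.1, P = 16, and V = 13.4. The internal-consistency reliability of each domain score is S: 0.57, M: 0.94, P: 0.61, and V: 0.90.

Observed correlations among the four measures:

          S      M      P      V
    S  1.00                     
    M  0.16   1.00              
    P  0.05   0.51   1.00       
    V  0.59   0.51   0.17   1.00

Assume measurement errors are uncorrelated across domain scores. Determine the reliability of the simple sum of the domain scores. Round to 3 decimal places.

0.863

Var(S+M+P+V) = 2² + 9.1² + 16² + 13.4² + 2·[2·9.1·0.16 + 2·16·0.05 + 2·13.4·0.59 + 9.1·16·0.51 + 9.1·13.4·0.51 + 16·13.4·0.17] = 522.37 + 386.435 = 908.805.
Because errors are independent across components, Cov(Tᵢ,Tⱼ) = Cov(Xᵢ,Xⱼ); the off-diagonal part of the true-score variance is the same as above.
True-score variance = [2²·0.57 + 9.1²·0.94 + 16²·0.61 + 13.4²·0.90] + 386.435 = 397.885 + 386.435 = 784.32.
Reliability = 784.32 / 908.805 = 0.863.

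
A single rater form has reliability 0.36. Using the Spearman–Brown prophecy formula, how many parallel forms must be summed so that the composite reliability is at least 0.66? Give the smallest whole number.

k ≥ ρ*(1−ρ₁)/(ρ₁(1−ρ*)) = 0.66·0.64 / (0.36·0.34) = 3.451.
Smallest integer k = 4.

4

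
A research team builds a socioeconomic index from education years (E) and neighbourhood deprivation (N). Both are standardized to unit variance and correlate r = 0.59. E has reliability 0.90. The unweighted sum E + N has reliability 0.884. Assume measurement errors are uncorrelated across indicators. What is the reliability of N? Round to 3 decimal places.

0.731

Var(E+N) = 2 + 2·0.59 = 3.180.
True-score variance = ρ_E + ρ_N + 2·0.59, so 0.884 = (0.90 + ρ_N + 1.18) / 3.180.
ρ_N = 0.884·3.180 − 0.90 − 1.18 = 0.731.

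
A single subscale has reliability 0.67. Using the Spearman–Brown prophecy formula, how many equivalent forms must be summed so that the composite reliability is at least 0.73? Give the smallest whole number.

2

k ≥ ρ*(1−ρ₁)/(ρ₁(1−ρ*)) = 0.73·0.33 / (0.67·0.27) = 1.332.
Smallest integer k = 2.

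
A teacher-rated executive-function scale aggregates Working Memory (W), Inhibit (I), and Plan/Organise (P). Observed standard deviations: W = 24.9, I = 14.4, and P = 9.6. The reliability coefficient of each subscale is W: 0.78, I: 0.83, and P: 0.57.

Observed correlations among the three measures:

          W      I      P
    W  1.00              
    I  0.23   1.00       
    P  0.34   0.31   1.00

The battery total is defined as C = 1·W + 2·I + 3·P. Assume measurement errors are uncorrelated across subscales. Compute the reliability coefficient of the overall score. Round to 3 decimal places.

0.824

Var(C) = 24.9² + 2²·14.4² + 3²·9.6² + 2·[2·24.9·14.4·0.23 + 3·24.9·9.6·0.34 + 6·14.4·9.6·0.31] = 2278.89 + 1331.77 = 3610.66.
With uncorrelated errors the cross-covariances are all true-score covariance, so they carry over unchanged; only the diagonal terms shrink to ρᵢσᵢ².
True-score variance = [24.9²·0.78 + 2²·14.4²·0.83 + 3²·9.6²·0.57] + 1331.77 = 1644.82 + 1331.77 = 2976.59.
Reliability = 2976.59 / 3610.66 = 0.824.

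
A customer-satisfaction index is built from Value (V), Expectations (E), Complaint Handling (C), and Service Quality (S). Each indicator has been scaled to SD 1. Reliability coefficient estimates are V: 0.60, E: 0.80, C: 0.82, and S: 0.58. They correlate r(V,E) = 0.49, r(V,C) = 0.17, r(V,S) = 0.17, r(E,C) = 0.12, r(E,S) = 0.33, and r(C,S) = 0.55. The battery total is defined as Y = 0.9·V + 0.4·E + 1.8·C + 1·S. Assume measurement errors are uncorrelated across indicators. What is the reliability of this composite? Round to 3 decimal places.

0.846

Var(Y) = 0.9² + 0.4² + 1.8² + 1 + 2·[0.36·0.49 + 1.62·0.17 + 0.9·0.17 + 0.72·0.12 + 0.4·0.33 + 1.8·0.55] = 5.21 + 3.6264 = 8.8364.
With uncorrelated errors the cross-covariances are all true-score covariance, so they carry over unchanged; only the diagonal terms shrink to ρᵢσᵢ².
True-score variance = [0.9²·0.60 + 0.4²·0.80 + 1.8²·0.82 + 0.58] + 3.6264 = 3.8508 + 3.6264 = 7.4772.
Reliability = 7.4772 / 8.8364 = 0.846.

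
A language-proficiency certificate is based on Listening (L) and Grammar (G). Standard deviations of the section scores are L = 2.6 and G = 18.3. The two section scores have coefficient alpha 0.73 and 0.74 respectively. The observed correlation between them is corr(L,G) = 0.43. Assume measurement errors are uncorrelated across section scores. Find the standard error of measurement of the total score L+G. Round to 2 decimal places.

9.43

Var(total) = 341.65 + 40.9188 = 382.569.
True-score variance = 252.753 + 40.9188 = 293.672, so reliability = 0.7676.
Error variance = 382.569 − 293.672 = 88.8966; SEM = √88.8966 = 9.43.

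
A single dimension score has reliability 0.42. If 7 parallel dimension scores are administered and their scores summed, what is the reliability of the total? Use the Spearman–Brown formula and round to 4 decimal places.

0.8352

ρ_k = kρ / (1 + (k−1)ρ) = 7·0.42 / (1 + 6·0.42) = 2.940 / 3.520 = 0.8352.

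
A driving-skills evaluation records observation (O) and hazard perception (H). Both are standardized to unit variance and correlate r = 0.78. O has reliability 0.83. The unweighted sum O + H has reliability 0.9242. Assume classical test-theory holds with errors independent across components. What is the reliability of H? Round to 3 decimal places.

0.900

Var(O+H) = 2 + 2·0.78 = 3.560.
True-score variance = ρ_O + ρ_H + 2·0.78, so 0.9242 = (0.83 + ρ_H + 1.56) / 3.560.
ρ_H = 0.9242·3.560 − 0.83 − 1.56 = 0.900.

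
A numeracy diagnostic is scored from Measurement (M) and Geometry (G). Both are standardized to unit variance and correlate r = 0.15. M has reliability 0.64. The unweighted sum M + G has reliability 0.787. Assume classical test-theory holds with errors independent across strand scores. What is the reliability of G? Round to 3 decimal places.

Var(M+G) = 2 + 2·0.15 = 2.300.
True-score variance = ρ_M + ρ_G + 2·0.15, so 0.787 = (0.64 + ρ_G + 0.30) / 2.300.
ρ_G = 0.787·2.300 − 0.64 − 0.30 = 0.870.

0.870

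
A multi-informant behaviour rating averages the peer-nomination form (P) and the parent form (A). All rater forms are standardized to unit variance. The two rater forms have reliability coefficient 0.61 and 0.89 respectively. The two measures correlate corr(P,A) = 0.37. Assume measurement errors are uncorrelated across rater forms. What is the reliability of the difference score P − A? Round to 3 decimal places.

0.603

Var(P−A) = 1 + 1 − 2·0.37 = 2 − 0.74 = 1.26.
With uncorrelated errors the cross-covariances are all true-score covariance, so they carry over unchanged; only the diagonal terms shrink to ρᵢσᵢ².
True-score variance = [0.61 + 0.89] − 0.74 = 1.5 − 0.74 = 0.76.
Reliability = 0.76 / 1.26 = 0.603.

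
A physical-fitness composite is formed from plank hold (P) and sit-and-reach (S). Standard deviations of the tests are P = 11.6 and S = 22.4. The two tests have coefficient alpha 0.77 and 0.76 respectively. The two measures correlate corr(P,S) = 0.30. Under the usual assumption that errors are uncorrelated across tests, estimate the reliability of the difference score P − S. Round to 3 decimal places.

0.685

Var(P−S) = 11.6² + 22.4² − 2·11.6·22.4·0.30 = 636.32 − 155.904 = 480.416.
Under uncorrelated errors the observed covariances equal the true-score covariances, so only the own-variance terms attenuate.
True-score variance = [11.6²·0.77 + 22.4²·0.76] − 155.904 = 484.949 − 155.904 = 329.045.
Reliability = 329.045 / 480.416 = 0.685.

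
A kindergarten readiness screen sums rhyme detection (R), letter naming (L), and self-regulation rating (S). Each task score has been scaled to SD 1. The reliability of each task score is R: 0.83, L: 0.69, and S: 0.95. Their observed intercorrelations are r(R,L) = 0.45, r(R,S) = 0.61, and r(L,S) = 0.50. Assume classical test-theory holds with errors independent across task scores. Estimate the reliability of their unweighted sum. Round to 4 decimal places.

0.9134

Var(R+L+S) = 3 + 2·[0.45 + 0.61 + 0.50] = 3 + 3.12 = 6.12.
With uncorrelated errors the cross-covariances are all true-score covariance, so they carry over unchanged; only the diagonal terms shrink to ρᵢσᵢ².
True-score variance = [0.83 + 0.69 + 0.95] + 3.12 = 2.47 + 3.12 = 5.59.
Reliability = 5.59 / 6.12 = 0.9134.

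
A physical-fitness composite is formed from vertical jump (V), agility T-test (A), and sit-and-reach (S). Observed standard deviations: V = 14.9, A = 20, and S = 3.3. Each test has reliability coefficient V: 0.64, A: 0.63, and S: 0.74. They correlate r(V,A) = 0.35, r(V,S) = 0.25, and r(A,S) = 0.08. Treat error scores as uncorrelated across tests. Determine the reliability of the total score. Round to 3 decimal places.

0.737

Var(V+A+S) = 14.9² + 20² + 3.3² + 2·[14.9·20·0.35 + 14.9·3.3·0.25 + 20·3.3·0.08] = 632.9 + 243.745 = 876.645.
Because errors are independent across components, Cov(Tᵢ,Tⱼ) = Cov(Xᵢ,Xⱼ); the off-diagonal part of the true-score variance is the same as above.
True-score variance = [14.9²·0.64 + 20²·0.63 + 3.3²·0.74] + 243.745 = 402.145 + 243.745 = 645.89.
Reliability = 645.89 / 876.645 = 0.737.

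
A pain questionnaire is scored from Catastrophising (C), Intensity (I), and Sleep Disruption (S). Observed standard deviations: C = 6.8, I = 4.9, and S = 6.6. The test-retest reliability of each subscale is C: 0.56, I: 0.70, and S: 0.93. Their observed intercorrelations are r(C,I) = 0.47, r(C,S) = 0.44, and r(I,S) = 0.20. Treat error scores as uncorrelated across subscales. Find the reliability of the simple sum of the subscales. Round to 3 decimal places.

0.845

Var(C+I+S) = 6.8² + 4.9² + 6.6² + 2·[6.8·4.9·0.47 + 6.8·6.6·0.44 + 4.9·6.6·0.20] = 113.81 + 83.7512 = 197.561.
With uncorrelated errors the cross-covariances are all true-score covariance, so they carry over unchanged; only the diagonal terms shrink to ρᵢσᵢ².
True-score variance = [6.8²·0.56 + 4.9²·0.70 + 6.6²·0.93] + 83.7512 = 83.2122 + 83.7512 = 166.963.
Reliability = 166.963 / 197.561 = 0.845.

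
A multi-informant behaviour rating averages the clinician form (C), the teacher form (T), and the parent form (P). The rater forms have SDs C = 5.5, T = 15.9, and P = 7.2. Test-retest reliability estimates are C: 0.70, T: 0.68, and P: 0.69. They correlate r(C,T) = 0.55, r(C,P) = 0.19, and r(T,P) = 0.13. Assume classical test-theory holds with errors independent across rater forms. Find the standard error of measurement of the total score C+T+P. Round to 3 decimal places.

Var(total) = 334.9 + 141.008 = 475.908.
True-score variance = 228.855 + 141.008 = 369.863, so reliability = 0.7772.
Error variance = 475.908 − 369.863 = 106.045; SEM = √106.045 = 10.298.

10.298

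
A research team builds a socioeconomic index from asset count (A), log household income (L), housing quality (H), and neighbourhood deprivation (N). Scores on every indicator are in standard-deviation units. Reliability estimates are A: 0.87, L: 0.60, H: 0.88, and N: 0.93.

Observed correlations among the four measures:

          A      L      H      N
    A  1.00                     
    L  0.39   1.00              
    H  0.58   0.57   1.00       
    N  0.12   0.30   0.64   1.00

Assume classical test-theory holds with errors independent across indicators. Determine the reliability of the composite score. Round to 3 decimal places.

0.922

Var(A+L+H+N) = 4 + 2·[0.39 + 0.58 + 0.12 + 0.57 + 0.30 + 0.64] = 4 + 5.2 = 9.2.
Under uncorrelated errors the observed covariances equal the true-score covariances, so only the own-variance terms attenuate.
True-score variance = [0.87 + 0.60 + 0.88 + 0.93] + 5.2 = 3.28 + 5.2 = 8.48.
Reliability = 8.48 / 9.2 = 0.922.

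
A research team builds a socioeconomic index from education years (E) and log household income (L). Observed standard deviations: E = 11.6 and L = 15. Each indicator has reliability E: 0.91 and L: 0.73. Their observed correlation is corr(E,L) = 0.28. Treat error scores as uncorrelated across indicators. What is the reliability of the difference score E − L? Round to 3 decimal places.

0.722

Var(E−L) = 11.6² + 15² − 2·11.6·15·0.28 = 359.56 − 97.44 = 262.12.
Because errors are independent across components, Cov(Tᵢ,Tⱼ) = Cov(Xᵢ,Xⱼ); the off-diagonal part of the true-score variance is the same as above.
True-score variance = [11.6²·0.91 + 15²·0.73] − 97.44 = 286.7 − 97.44 = 189.26.
Reliability = 189.26 / 262.12 = 0.722.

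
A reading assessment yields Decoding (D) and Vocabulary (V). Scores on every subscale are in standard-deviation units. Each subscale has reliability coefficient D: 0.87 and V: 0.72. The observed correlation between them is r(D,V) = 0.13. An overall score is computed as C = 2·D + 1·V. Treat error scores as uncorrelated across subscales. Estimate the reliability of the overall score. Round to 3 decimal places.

Var(C) = 2² + 1 + 2·[2·0.13] = 5 + 0.52 = 5.52.
With uncorrelated errors the cross-covariances are all true-score covariance, so they carry over unchanged; only the diagonal terms shrink to ρᵢσᵢ².
True-score variance = [2²·0.87 + 0.72] + 0.52 = 4.2 + 0.52 = 4.72.
Reliability = 4.72 / 5.52 = 0.855.

0.855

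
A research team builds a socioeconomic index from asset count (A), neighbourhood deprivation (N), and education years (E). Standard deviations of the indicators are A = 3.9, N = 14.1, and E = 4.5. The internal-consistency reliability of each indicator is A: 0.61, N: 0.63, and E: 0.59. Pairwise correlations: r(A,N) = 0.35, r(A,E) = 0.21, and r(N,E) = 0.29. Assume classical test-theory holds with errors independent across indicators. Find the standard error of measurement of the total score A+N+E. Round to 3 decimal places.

Var(total) = 234.27 + 82.665 = 316.935.
True-score variance = 146.476 + 82.665 = 229.141, so reliability = 0.7230.
Error variance = 316.935 − 229.141 = 87.7941; SEM = √87.7941 = 9.370.

9.370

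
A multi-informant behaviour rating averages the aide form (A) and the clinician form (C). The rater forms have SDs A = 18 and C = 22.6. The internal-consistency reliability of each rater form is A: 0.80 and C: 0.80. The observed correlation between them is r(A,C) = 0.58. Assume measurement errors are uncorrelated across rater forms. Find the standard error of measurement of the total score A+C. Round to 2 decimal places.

12.92

Var(total) = 834.76 + 471.888 = 1306.65.
True-score variance = 667.808 + 471.888 = 1139.7, so reliability = 0.8722.
Error variance = 1306.65 − 1139.7 = 166.952; SEM = √166.952 = 12.92.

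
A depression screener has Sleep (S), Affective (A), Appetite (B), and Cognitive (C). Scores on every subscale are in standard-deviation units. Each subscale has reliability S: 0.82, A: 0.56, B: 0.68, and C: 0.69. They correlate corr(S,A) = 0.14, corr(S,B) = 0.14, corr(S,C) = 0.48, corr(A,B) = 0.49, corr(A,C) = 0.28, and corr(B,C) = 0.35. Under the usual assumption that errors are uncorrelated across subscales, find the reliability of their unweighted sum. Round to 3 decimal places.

Var(S+A+B+C) = 4 + 2·[0.14 + 0.14 + 0.48 + 0.49 + 0.28 + 0.35] = 4 + 3.76 = 7.76.
Because errors are independent across components, Cov(Tᵢ,Tⱼ) = Cov(Xᵢ,Xⱼ); the off-diagonal part of the true-score variance is the same as above.
True-score variance = [0.82 + 0.56 + 0.68 + 0.69] + 3.76 = 2.75 + 3.76 = 6.51.
Reliability = 6.51 / 7.76 = 0.839.

0.839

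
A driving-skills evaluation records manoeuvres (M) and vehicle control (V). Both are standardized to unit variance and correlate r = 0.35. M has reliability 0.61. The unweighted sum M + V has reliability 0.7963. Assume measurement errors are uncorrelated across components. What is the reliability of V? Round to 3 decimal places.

Var(M+V) = 2 + 2·0.35 = 2.700.
True-score variance = ρ_M + ρ_V + 2·0.35, so 0.7963 = (0.61 + ρ_V + 0.70) / 2.700.
ρ_V = 0.7963·2.700 − 0.61 − 0.70 = 0.840.

0.840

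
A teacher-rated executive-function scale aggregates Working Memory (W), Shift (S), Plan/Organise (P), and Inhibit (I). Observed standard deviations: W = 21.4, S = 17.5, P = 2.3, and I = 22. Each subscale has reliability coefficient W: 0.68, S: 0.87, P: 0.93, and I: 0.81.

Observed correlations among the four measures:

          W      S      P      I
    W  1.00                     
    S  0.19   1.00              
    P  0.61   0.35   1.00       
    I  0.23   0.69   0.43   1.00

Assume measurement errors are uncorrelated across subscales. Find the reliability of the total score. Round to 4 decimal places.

Var(W+S+P+I) = 21.4² + 17.5² + 2.3² + 22² + 2·[21.4·17.5·0.19 + 21.4·2.3·0.61 + 21.4·22·0.23 + 17.5·2.3·0.35 + 17.5·22·0.69 + 2.3·22·0.43] = 1253.5 + 1021.92 = 2275.42.
With uncorrelated errors the cross-covariances are all true-score covariance, so they carry over unchanged; only the diagonal terms shrink to ρᵢσᵢ².
True-score variance = [21.4²·0.68 + 17.5²·0.87 + 2.3²·0.93 + 22²·0.81] + 1021.92 = 974.81 + 1021.92 = 1996.73.
Reliability = 1996.73 / 2275.42 = 0.8775.

0.8775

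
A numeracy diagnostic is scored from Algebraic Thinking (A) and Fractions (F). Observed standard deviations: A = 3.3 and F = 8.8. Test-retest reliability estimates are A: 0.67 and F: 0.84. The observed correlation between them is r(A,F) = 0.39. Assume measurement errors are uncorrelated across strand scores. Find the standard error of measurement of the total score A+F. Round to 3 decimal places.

3.998

Var(total) = 88.33 + 22.6512 = 110.981.
True-score variance = 72.3459 + 22.6512 = 94.9971, so reliability = 0.8560.
Error variance = 110.981 − 94.9971 = 15.9841; SEM = √15.9841 = 3.998.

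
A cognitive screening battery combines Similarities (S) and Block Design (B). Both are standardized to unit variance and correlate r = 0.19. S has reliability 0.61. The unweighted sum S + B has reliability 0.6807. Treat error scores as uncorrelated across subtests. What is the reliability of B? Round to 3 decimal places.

Var(S+B) = 2 + 2·0.19 = 2.380.
True-score variance = ρ_S + ρ_B + 2·0.19, so 0.6807 = (0.61 + ρ_B + 0.38) / 2.380.
ρ_B = 0.6807·2.380 − 0.61 − 0.38 = 0.630.

0.630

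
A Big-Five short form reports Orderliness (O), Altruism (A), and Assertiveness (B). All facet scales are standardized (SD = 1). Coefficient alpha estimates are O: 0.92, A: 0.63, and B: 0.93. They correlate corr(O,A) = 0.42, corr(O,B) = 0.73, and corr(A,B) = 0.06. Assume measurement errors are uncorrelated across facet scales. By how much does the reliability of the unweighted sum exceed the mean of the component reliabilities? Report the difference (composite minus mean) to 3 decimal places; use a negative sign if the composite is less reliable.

Var(sum) = 3 + 2.42 = 5.42; true-score variance = 2.48 + 2.42 = 4.9; composite reliability = 0.9041.
Mean component reliability = 0.8267.
Difference = 0.9041 − 0.8267 = 0.077.

0.077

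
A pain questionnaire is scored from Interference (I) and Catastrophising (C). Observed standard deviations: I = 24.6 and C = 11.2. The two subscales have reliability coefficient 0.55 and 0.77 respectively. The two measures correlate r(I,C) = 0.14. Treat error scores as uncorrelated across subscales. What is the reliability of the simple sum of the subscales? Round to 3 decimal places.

Var(I+C) = 24.6² + 11.2² + 2·[24.6·11.2·0.14] = 730.6 + 77.1456 = 807.746.
With uncorrelated errors the cross-covariances are all true-score covariance, so they carry over unchanged; only the diagonal terms shrink to ρᵢσᵢ².
True-score variance = [24.6²·0.55 + 11.2²·0.77] + 77.1456 = 429.427 + 77.1456 = 506.572.
Reliability = 506.572 / 807.746 = 0.627.

0.627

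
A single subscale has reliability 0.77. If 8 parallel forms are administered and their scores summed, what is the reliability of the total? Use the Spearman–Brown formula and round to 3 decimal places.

0.964

ρ_k = kρ / (1 + (k−1)ρ) = 8·0.77 / (1 + 7·0.77) = 6.160 / 6.390 = 0.964.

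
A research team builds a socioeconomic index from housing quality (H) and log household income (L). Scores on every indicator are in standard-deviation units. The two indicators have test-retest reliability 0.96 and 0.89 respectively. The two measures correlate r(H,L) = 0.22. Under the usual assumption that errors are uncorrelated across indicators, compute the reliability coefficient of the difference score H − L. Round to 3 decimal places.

0.904

Var(H−L) = 1 + 1 − 2·0.22 = 2 − 0.44 = 1.56.
Because errors are independent across components, Cov(Tᵢ,Tⱼ) = Cov(Xᵢ,Xⱼ); the off-diagonal part of the true-score variance is the same as above.
True-score variance = [0.96 + 0.89] − 0.44 = 1.85 − 0.44 = 1.41.
Reliability = 1.41 / 1.56 = 0.904.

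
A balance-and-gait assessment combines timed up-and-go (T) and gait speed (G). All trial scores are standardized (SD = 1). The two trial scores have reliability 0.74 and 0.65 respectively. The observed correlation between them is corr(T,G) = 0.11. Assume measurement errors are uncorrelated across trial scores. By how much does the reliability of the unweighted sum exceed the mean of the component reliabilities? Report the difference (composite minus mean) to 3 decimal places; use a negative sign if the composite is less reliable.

Var(sum) = 2 + 0.22 = 2.22; true-score variance = 1.39 + 0.22 = 1.61; composite reliability = 0.7252.
Mean component reliability = 0.6950.
Difference = 0.7252 − 0.6950 = 0.030.

0.030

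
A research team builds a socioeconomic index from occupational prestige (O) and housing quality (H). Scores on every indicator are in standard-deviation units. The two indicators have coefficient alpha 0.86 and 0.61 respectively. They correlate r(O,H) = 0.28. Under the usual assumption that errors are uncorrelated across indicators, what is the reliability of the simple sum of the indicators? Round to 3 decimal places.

0.793

Var(O+H) = 2 + 2·[0.28] = 2 + 0.56 = 2.56.
With uncorrelated errors the cross-covariances are all true-score covariance, so they carry over unchanged; only the diagonal terms shrink to ρᵢσᵢ².
True-score variance = [0.86 + 0.61] + 0.56 = 1.47 + 0.56 = 2.03.
Reliability = 2.03 / 2.56 = 0.793.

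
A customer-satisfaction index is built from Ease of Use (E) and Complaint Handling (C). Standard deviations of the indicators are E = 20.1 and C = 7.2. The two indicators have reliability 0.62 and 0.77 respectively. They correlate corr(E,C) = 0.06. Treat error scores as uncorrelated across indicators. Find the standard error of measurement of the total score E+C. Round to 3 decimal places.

12.863

Var(total) = 455.85 + 17.3664 = 473.216.
True-score variance = 290.403 + 17.3664 = 307.769, so reliability = 0.6504.
Error variance = 473.216 − 307.769 = 165.447; SEM = √165.447 = 12.863.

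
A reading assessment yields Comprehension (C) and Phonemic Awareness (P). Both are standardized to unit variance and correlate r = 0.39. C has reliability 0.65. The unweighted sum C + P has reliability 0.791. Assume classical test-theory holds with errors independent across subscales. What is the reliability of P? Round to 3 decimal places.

0.769

Var(C+P) = 2 + 2·0.39 = 2.780.
True-score variance = ρ_C + ρ_P + 2·0.39, so 0.791 = (0.65 + ρ_P + 0.78) / 2.780.
ρ_P = 0.791·2.780 − 0.65 − 0.78 = 0.769.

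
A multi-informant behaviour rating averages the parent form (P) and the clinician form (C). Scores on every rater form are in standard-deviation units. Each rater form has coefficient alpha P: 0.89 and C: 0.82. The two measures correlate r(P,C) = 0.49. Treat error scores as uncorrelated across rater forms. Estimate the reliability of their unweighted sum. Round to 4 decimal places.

0.9027

Var(P+C) = 2 + 2·[0.49] = 2 + 0.98 = 2.98.
With uncorrelated errors the cross-covariances are all true-score covariance, so they carry over unchanged; only the diagonal terms shrink to ρᵢσᵢ².
True-score variance = [0.89 + 0.82] + 0.98 = 1.71 + 0.98 = 2.69.
Reliability = 2.69 / 2.98 = 0.9027.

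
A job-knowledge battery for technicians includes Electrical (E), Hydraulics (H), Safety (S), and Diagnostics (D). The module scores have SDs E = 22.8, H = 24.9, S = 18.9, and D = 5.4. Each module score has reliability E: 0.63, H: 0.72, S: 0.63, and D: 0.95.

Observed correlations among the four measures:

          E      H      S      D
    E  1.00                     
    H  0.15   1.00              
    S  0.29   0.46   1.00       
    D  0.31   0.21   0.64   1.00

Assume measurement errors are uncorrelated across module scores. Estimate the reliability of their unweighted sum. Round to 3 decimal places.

0.811

Var(E+H+S+D) = 22.8² + 24.9² + 18.9² + 5.4² + 2·[22.8·24.9·0.15 + 22.8·18.9·0.29 + 22.8·5.4·0.31 + 24.9·18.9·0.46 + 24.9·5.4·0.21 + 18.9·5.4·0.64] = 1526.22 + 1116.66 = 2642.88.
Under uncorrelated errors the observed covariances equal the true-score covariances, so only the own-variance terms attenuate.
True-score variance = [22.8²·0.63 + 24.9²·0.72 + 18.9²·0.63 + 5.4²·0.95] + 1116.66 = 1026.65 + 1116.66 = 2143.31.
Reliability = 2143.31 / 2642.88 = 0.811.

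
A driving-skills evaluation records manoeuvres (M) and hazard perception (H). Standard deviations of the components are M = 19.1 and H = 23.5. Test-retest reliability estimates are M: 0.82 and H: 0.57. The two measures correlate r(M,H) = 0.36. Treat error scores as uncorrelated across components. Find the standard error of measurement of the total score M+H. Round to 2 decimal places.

Var(total) = 917.06 + 323.172 = 1240.23.
True-score variance = 613.927 + 323.172 = 937.099, so reliability = 0.7556.
Error variance = 1240.23 − 937.099 = 303.133; SEM = √303.133 = 17.41.

17.41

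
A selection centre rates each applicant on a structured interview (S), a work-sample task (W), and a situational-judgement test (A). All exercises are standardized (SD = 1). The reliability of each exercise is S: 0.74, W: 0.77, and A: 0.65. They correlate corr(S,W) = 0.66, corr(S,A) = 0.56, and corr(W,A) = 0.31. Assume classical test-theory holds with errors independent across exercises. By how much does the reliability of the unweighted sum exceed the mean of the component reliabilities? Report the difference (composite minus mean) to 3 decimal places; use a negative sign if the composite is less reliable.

0.141

Var(sum) = 3 + 3.06 = 6.06; true-score variance = 2.16 + 3.06 = 5.22; composite reliability = 0.8614.
Mean component reliability = 0.7200.
Difference = 0.8614 − 0.7200 = 0.141.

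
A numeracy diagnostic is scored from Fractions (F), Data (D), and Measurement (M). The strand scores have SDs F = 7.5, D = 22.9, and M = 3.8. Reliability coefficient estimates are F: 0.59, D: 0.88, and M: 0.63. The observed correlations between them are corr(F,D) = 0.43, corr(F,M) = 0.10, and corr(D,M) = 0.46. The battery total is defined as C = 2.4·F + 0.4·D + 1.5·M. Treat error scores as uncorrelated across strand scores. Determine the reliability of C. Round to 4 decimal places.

Var(C) = 2.4²·7.5² + 0.4²·22.9² + 1.5²·3.8² + 2·[0.96·7.5·22.9·0.43 + 3.6·7.5·3.8·0.10 + 0.6·22.9·3.8·0.46] = 440.396 + 210.352 = 650.747.
With uncorrelated errors the cross-covariances are all true-score covariance, so they carry over unchanged; only the diagonal terms shrink to ρᵢσᵢ².
True-score variance = [2.4²·7.5²·0.59 + 0.4²·22.9²·0.88 + 1.5²·3.8²·0.63] + 210.352 = 285.466 + 210.352 = 495.817.
Reliability = 495.817 / 650.747 = 0.7619.

0.7619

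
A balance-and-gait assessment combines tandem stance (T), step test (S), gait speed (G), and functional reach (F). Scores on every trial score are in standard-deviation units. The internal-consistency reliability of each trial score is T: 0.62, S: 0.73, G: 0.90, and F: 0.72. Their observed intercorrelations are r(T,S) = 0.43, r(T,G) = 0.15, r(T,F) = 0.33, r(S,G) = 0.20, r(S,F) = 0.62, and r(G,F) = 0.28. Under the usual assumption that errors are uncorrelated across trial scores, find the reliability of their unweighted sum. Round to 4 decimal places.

Var(T+S+G+F) = 4 + 2·[0.43 + 0.15 + 0.33 + 0.20 + 0.62 + 0.28] = 4 + 4.02 = 8.02.
Under uncorrelated errors the observed covariances equal the true-score covariances, so only the own-variance terms attenuate.
True-score variance = [0.62 + 0.73 + 0.90 + 0.72] + 4.02 = 2.97 + 4.02 = 6.99.
Reliability = 6.99 / 8.02 = 0.8716.

0.8716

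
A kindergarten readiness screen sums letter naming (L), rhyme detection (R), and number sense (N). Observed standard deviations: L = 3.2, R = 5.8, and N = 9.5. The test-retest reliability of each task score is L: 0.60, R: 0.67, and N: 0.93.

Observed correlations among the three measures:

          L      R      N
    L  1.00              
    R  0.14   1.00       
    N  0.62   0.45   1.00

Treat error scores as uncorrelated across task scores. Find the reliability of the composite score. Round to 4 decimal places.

0.9051

Var(L+R+N) = 3.2² + 5.8² + 9.5² + 2·[3.2·5.8·0.14 + 3.2·9.5·0.62 + 5.8·9.5·0.45] = 134.13 + 92.4828 = 226.613.
With uncorrelated errors the cross-covariances are all true-score covariance, so they carry over unchanged; only the diagonal terms shrink to ρᵢσᵢ².
True-score variance = [3.2²·0.60 + 5.8²·0.67 + 9.5²·0.93] + 92.4828 = 112.615 + 92.4828 = 205.098.
Reliability = 205.098 / 226.613 = 0.9051.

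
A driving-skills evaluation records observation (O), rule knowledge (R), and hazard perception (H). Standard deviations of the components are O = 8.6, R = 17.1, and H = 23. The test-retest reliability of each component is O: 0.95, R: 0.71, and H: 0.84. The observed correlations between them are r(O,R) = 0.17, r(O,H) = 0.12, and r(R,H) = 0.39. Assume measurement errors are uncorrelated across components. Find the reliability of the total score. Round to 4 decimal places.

0.8668

Var(O+R+H) = 8.6² + 17.1² + 23² + 2·[8.6·17.1·0.17 + 8.6·23·0.12 + 17.1·23·0.39] = 895.37 + 404.246 = 1299.62.
Because errors are independent across components, Cov(Tᵢ,Tⱼ) = Cov(Xᵢ,Xⱼ); the off-diagonal part of the true-score variance is the same as above.
True-score variance = [8.6²·0.95 + 17.1²·0.71 + 23²·0.84] + 404.246 = 722.233 + 404.246 = 1126.48.
Reliability = 1126.48 / 1299.62 = 0.8668.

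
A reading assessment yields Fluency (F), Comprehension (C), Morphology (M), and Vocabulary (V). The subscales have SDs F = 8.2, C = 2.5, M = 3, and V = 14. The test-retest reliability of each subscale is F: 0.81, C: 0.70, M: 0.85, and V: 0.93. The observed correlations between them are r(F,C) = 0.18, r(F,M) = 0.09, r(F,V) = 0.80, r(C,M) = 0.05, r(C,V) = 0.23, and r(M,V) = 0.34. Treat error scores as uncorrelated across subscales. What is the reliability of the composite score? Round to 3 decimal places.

0.943

Var(F+C+M+V) = 8.2² + 2.5² + 3² + 14² + 2·[8.2·2.5·0.18 + 8.2·3·0.09 + 8.2·14·0.80 + 2.5·3·0.05 + 2.5·14·0.23 + 3·14·0.34] = 278.49 + 240.898 = 519.388.
With uncorrelated errors the cross-covariances are all true-score covariance, so they carry over unchanged; only the diagonal terms shrink to ρᵢσᵢ².
True-score variance = [8.2²·0.81 + 2.5²·0.70 + 3²·0.85 + 14²·0.93] + 240.898 = 248.769 + 240.898 = 489.667.
Reliability = 489.667 / 519.388 = 0.943.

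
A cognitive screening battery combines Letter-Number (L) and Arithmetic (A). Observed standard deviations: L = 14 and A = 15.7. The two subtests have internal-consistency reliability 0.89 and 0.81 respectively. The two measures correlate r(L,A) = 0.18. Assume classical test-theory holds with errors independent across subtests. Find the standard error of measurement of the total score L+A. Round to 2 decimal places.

Var(total) = 442.49 + 79.128 = 521.618.
True-score variance = 374.097 + 79.128 = 453.225, so reliability = 0.8689.
Error variance = 521.618 − 453.225 = 68.3931; SEM = √68.3931 = 8.27.

8.27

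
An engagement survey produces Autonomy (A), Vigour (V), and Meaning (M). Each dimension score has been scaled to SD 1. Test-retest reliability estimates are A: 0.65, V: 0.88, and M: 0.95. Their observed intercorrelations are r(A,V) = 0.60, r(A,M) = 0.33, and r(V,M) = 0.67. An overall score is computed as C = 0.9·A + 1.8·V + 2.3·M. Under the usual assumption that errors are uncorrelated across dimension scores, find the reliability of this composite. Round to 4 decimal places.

Var(C) = 0.9² + 1.8² + 2.3² + 2·[1.62·0.60 + 2.07·0.33 + 4.14·0.67] = 9.34 + 8.8578 = 18.1978.
Under uncorrelated errors the observed covariances equal the true-score covariances, so only the own-variance terms attenuate.
True-score variance = [0.9²·0.65 + 1.8²·0.88 + 2.3²·0.95] + 8.8578 = 8.4032 + 8.8578 = 17.261.
Reliability = 17.261 / 18.1978 = 0.9485.

0.9485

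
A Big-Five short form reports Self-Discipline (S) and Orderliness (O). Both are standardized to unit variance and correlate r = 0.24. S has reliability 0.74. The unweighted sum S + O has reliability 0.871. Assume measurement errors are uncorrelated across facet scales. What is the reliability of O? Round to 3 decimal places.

Var(S+O) = 2 + 2·0.24 = 2.480.
True-score variance = ρ_S + ρ_O + 2·0.24, so 0.871 = (0.74 + ρ_O + 0.48) / 2.480.
ρ_O = 0.871·2.480 − 0.74 − 0.48 = 0.940.

0.940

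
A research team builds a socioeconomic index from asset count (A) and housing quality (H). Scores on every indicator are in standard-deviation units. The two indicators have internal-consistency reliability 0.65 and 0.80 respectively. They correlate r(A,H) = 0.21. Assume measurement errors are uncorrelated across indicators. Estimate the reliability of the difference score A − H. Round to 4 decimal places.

Var(A−H) = 1 + 1 − 2·0.21 = 2 − 0.42 = 1.58.
Under uncorrelated errors the observed covariances equal the true-score covariances, so only the own-variance terms attenuate.
True-score variance = [0.65 + 0.80] − 0.42 = 1.45 − 0.42 = 1.03.
Reliability = 1.03 / 1.58 = 0.6519.

0.6519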